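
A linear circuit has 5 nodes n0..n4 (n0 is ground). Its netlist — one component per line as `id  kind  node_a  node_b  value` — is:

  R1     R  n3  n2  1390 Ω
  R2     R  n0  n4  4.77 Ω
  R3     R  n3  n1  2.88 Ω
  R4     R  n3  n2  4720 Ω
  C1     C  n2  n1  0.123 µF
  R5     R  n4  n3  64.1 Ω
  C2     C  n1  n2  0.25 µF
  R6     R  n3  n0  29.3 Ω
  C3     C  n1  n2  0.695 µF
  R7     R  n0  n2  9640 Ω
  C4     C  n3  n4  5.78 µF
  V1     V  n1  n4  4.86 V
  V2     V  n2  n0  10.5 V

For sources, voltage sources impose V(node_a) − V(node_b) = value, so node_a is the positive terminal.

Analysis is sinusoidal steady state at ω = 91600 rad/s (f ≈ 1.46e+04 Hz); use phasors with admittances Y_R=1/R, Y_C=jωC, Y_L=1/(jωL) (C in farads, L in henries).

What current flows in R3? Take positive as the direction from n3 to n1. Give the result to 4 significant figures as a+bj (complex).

Apply KCL at each of the 4 non-ground nodes and solve the resulting linear system.
Node n1: branches {R3, C1, C2, C3, V1} → V_1 = 5.599+2.259j
Node n2: branches {R1, R4, C1, C2, C3, R7, V2} → V_2 = 10.50+0.000j
Node n3: branches {R1, R3, R4, R5, R6, C4} → V_3 = 2.160+0.1693j
Node n4: branches {R2, R5, C4, V1} → V_4 = 0.7394+2.259j
Source currents: i(V1)=-0.9733-0.2460j, i(V2)=-0.2298-0.4793j

-1.194-0.7254j A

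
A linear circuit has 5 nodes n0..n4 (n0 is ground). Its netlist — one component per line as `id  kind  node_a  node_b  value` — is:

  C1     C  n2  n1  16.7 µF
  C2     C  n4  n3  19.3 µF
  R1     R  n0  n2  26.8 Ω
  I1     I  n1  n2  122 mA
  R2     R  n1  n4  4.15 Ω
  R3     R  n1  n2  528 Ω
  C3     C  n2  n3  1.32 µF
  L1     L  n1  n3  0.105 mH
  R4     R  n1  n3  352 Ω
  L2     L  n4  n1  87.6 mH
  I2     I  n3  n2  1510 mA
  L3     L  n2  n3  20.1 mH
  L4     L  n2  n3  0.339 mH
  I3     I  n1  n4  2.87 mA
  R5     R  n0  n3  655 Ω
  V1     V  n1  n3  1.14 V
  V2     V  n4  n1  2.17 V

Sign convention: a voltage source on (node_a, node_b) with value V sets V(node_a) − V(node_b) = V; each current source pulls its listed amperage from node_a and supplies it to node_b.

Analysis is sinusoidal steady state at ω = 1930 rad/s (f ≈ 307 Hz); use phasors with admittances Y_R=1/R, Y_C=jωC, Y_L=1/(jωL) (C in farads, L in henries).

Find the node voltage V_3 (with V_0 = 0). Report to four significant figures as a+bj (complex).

0.02095-1.033j V

Element admittances at ω=1930 rad/s:
  Y(C1) = 0.000+0.03223j S between n2,n1
  Y(C2) = 0.000+0.03725j S between n4,n3
  Y(R1) = 0.03731+0.000j S between n0,n2
  I1: injects 0.122 A into n2 (from n1)
  Y(R2) = 0.2410+0.000j S between n1,n4
  Y(R3) = 0.001894+0.000j S between n1,n2
  Y(C3) = 0.000+0.002548j S between n2,n3
  Y(L1) = 0.000-4.935j S between n1,n3
  Y(R4) = 0.002841+0.000j S between n1,n3
  Y(L2) = 0.000-0.005915j S between n4,n1
  I2: injects 1.51 A into n2 (from n3)
  Y(L3) = 0.000-0.02578j S between n2,n3
  Y(L4) = 0.000-1.528j S between n2,n3
  I3: injects 0.00287 A into n4 (from n1)
  Y(R5) = 0.001527+0.000j S between n0,n3
  V1: constraint V(n1)−V(n3) = 1.14
  V2: constraint V(n4)−V(n1) = 2.17
Assemble and solve the 6×6 MNA system:
  V(n1)=1.161-1.033j  V(n2)=-0.0008570+0.04228j  V(n3)=0.02095-1.033j  V(n4)=3.331-1.033j
  i(V1)=-0.1621+5.467j  i(V2)=-0.5200-0.1105j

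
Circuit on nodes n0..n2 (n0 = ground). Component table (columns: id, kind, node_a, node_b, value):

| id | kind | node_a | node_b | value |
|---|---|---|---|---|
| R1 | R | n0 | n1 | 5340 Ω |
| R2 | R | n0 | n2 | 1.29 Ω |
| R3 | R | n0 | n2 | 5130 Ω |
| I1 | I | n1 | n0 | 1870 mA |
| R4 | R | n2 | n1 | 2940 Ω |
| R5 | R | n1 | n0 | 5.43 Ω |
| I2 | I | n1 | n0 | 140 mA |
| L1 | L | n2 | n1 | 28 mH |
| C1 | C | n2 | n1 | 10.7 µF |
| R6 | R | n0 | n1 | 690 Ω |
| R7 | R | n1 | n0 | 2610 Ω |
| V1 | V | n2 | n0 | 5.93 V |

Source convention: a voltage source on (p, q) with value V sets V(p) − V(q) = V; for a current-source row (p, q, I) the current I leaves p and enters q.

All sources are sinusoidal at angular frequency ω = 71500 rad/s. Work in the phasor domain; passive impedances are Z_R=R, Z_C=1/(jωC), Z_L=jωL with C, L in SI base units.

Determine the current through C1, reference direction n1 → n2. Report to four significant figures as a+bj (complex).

-2.941-0.7175j A

Element admittances at ω=71500 rad/s:
  Y(R1) = 0.0001873+0.000j S between n0,n1
  Y(R2) = 0.7752+0.000j S between n0,n2
  Y(R3) = 0.0001949+0.000j S between n0,n2
  I1: injects 1.87 A into n0 (from n1)
  Y(R4) = 0.0003401+0.000j S between n2,n1
  Y(R5) = 0.1842+0.000j S between n1,n0
  I2: injects 0.14 A into n0 (from n1)
  Y(L1) = 0.000-0.0004995j S between n2,n1
  Y(C1) = 0.000+0.7650j S between n2,n1
  Y(R6) = 0.001449+0.000j S between n0,n1
  Y(R7) = 0.0003831+0.000j S between n1,n0
  V1: constraint V(n2)−V(n0) = 5.93
Assemble and solve the 3×3 MNA system:
  V(n1)=4.992+3.844j  V(n2)=5.930+0.000j
  i(V1)=-7.538-0.7157j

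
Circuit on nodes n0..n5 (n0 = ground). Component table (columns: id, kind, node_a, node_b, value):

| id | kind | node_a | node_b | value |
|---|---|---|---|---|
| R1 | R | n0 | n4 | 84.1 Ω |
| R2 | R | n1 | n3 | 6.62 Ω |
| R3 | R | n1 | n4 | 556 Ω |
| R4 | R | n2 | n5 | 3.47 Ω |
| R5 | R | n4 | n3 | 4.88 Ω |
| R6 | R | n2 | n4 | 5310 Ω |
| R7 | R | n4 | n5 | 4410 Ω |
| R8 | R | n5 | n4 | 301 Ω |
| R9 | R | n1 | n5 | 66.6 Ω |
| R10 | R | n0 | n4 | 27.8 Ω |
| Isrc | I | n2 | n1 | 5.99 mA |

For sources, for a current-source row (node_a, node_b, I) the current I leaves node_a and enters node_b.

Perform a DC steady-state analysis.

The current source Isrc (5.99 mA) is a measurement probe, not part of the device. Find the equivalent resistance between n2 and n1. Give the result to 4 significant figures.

Apply KCL at each of the 5 non-ground nodes and solve the resulting linear system.
Node n1: branches {R2, R3, R9, Isrc} → V_1 = 0.01305
Node n2: branches {R4, R6, Isrc} → V_2 = -0.3293
Node n3: branches {R2, R5} → V_3 = 0.005536
Node n4: branches {R1, R3, R5, R6, R7, R8, R10} → V_4 = 0.000
Node n5: branches {R4, R7, R8, R9} → V_5 = -0.3088

R_eq = 57.16 Ω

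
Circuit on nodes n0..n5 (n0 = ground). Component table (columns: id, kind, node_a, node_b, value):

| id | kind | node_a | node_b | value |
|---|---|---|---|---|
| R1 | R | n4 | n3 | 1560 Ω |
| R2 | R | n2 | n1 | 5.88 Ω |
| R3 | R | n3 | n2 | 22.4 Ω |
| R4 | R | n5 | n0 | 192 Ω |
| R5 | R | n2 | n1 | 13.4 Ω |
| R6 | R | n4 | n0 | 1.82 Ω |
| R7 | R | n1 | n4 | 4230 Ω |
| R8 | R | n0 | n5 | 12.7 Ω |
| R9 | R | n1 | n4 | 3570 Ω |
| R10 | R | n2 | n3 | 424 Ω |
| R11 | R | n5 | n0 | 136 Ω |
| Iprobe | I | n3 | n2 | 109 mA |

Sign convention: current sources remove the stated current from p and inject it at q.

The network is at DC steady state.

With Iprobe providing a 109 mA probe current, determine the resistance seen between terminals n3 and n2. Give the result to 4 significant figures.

MNA unknowns: 5 node voltages V₁..V_5
R1: Y=0.0006410 on G[4,3]
R2: Y=0.1701 on G[2,1]
R3: Y=0.04464 on G[3,2]
R4: Y=0.005208 on G[5,0]
R5: Y=0.07463 on G[2,1]
R6: Y=0.5495 on G[4,0]
R7: Y=0.0002364 on G[1,4]
R8: Y=0.07874 on G[0,5]
R9: Y=0.0002801 on G[1,4]
R10: Y=0.002358 on G[2,3]
R11: Y=0.007353 on G[5,0]
Iprobe: z[3]−=0.109, z[2]+=0.109
solve → V1=1.275, V2=1.278, V3=-1.027, V4=0.000, V5=0.000

R_eq = 21.15 Ω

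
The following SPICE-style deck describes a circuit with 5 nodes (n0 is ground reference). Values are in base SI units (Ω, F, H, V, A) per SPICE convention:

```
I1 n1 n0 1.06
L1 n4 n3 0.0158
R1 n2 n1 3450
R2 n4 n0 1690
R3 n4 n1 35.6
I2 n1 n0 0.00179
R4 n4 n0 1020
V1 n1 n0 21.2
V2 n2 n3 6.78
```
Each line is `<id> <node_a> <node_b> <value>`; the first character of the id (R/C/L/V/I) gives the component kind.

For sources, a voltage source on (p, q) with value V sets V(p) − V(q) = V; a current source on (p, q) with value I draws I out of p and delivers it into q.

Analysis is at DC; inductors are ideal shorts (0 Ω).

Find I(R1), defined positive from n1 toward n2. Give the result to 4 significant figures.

-0.001624 A

MNA unknowns: 4 node voltages V₁..V_4 plus 3 source currents (L1, V1, V2)
I1: z[1]−=1.06, z[0]+=1.06
L1: row V4−V3=0, i_L1 at 4,3
R1: Y=0.0002899 on G[2,1]
R2: Y=0.0005917 on G[4,0]
R3: Y=0.02809 on G[4,1]
I2: z[1]−=0.00179, z[0]+=0.00179
R4: Y=0.0009804 on G[4,0]
V1: row V1−V0=21.2, i_V1 at 1,0
V2: row V2−V3=6.78, i_V2 at 2,3
solve → V1=21.20, V2=26.80, V3=20.02, V4=20.02
aux → i_L1=0.001624, i_V1=-1.093, i_V2=-0.001624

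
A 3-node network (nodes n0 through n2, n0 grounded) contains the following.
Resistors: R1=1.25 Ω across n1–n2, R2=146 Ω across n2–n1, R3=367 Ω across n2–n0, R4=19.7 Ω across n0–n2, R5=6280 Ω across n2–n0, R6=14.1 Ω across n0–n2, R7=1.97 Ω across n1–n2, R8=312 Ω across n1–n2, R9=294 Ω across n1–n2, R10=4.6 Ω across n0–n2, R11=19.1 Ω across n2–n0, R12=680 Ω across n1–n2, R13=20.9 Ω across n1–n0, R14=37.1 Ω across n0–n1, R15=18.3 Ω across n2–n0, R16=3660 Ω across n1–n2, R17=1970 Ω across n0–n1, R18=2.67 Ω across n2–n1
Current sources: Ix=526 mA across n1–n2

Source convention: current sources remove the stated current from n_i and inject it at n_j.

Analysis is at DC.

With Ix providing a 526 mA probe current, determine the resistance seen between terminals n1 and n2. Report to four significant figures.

R_eq = 0.5676 Ω

MNA unknowns: 2 node voltages V₁..V_2
R1: Y=0.8000 on G[1,2]
R2: Y=0.006849 on G[2,1]
R3: Y=0.002725 on G[2,0]
R4: Y=0.05076 on G[0,2]
R5: Y=0.0001592 on G[2,0]
R6: Y=0.07092 on G[0,2]
R7: Y=0.5076 on G[1,2]
R8: Y=0.003205 on G[1,2]
R9: Y=0.003401 on G[1,2]
R10: Y=0.2174 on G[0,2]
R11: Y=0.05236 on G[2,0]
R12: Y=0.001471 on G[1,2]
R13: Y=0.04785 on G[1,0]
R14: Y=0.02695 on G[0,1]
R15: Y=0.05464 on G[2,0]
R16: Y=0.0002732 on G[1,2]
R17: Y=0.0005076 on G[0,1]
R18: Y=0.3745 on G[2,1]
Ix: z[1]−=0.526, z[2]+=0.526
solve → V1=-0.2557, V2=0.04289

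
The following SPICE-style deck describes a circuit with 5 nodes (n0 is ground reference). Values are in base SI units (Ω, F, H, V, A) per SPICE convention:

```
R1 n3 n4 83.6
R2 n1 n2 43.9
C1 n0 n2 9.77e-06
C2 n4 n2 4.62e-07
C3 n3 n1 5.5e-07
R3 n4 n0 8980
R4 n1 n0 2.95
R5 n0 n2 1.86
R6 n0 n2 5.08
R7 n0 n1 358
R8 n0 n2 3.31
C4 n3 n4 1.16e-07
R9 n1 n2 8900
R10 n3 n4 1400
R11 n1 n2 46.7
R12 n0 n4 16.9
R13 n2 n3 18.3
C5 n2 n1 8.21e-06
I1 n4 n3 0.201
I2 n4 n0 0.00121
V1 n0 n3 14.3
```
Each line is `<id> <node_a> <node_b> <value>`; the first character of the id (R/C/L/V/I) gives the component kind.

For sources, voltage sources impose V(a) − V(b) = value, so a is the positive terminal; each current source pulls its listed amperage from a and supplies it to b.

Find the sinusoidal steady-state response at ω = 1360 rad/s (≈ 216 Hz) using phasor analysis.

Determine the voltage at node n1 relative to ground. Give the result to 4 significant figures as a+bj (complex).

-0.08090-0.04406j V

MNA unknowns: 4 node voltages V₁..V_4 plus 1 source current (V1)
R1: Y=0.01196+0.000j on G[3,4]
R2: Y=0.02278+0.000j on G[1,2]
C1: Y=0.000+0.01329j on G[0,2]
C2: Y=0.000+0.0006283j on G[4,2]
C3: Y=0.000+0.0007480j on G[3,1]
R3: Y=0.0001114+0.000j on G[4,0]
R4: Y=0.3390+0.000j on G[1,0]
R5: Y=0.5376+0.000j on G[0,2]
R6: Y=0.1969+0.000j on G[0,2]
R7: Y=0.002793+0.000j on G[0,1]
R8: Y=0.3021+0.000j on G[0,2]
C4: Y=0.000+0.0001578j on G[3,4]
R9: Y=0.0001124+0.000j on G[1,2]
R10: Y=0.0007143+0.000j on G[3,4]
R11: Y=0.02141+0.000j on G[1,2]
R12: Y=0.05917+0.000j on G[0,4]
R13: Y=0.05464+0.000j on G[2,3]
C5: Y=0.000+0.01117j on G[2,1]
I1: z[4]−=0.201, z[3]+=0.201
I2: z[4]−=0.00121, z[0]+=0.00121
V1: row V0−V3=14.3, i_V1 at 0,3
solve → V1=-0.08090-0.04406j, V2=-0.6907+0.009792j, V3=-14.30+0.000j, V4=-5.329+0.02083j
aux → i_V1=-1.058-0.01285j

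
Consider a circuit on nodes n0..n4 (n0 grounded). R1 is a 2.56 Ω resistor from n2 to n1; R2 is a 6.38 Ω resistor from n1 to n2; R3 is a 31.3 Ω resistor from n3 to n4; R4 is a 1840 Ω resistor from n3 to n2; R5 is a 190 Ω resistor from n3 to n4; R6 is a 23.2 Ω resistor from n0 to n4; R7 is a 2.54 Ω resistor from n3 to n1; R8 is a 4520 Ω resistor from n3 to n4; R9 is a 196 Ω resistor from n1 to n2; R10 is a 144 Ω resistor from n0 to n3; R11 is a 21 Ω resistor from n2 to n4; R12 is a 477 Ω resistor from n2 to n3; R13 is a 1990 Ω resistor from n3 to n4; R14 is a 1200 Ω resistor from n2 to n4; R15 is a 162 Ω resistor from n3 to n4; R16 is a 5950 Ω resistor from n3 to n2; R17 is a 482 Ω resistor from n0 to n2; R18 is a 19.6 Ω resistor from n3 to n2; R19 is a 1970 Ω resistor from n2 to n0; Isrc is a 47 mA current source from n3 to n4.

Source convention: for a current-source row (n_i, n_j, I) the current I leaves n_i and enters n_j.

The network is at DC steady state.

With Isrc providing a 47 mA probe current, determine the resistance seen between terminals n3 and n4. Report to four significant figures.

MNA unknowns: 4 node voltages V₁..V_4
R1: Y=0.3906 on G[2,1]
R2: Y=0.1567 on G[1,2]
R3: Y=0.03195 on G[3,4]
R4: Y=0.0005435 on G[3,2]
R5: Y=0.005263 on G[3,4]
R6: Y=0.04310 on G[0,4]
R7: Y=0.3937 on G[3,1]
R8: Y=0.0002212 on G[3,4]
R9: Y=0.005102 on G[1,2]
R10: Y=0.006944 on G[0,3]
R11: Y=0.04762 on G[2,4]
R12: Y=0.002096 on G[2,3]
R13: Y=0.0005025 on G[3,4]
R14: Y=0.0008333 on G[2,4]
R15: Y=0.006173 on G[3,4]
R16: Y=0.0001681 on G[3,2]
R17: Y=0.002075 on G[0,2]
R18: Y=0.05102 on G[3,2]
R19: Y=0.0005076 on G[2,0]
Isrc: z[3]−=0.047, z[4]+=0.047
solve → V1=-0.3742, V2=-0.3423, V3=-0.4189, V4=0.08800

R_eq = 10.78 Ω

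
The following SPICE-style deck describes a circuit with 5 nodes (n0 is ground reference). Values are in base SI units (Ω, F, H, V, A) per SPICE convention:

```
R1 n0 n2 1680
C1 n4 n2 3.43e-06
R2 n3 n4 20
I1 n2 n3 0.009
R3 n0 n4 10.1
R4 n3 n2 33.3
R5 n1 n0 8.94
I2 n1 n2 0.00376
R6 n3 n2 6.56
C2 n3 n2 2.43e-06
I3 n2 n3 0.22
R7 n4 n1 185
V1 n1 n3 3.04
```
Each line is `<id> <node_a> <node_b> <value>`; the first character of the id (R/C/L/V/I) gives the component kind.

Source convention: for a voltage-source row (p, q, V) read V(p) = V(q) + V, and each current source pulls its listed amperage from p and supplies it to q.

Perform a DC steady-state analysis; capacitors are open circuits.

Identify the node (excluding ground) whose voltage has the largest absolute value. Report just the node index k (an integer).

MNA unknowns: 4 node voltages V₁..V_4 plus 1 source current (V1)
R1: Y=0.0005952 on G[0,2]
C1: Y=0.000 on G[4,2]
R2: Y=0.05000 on G[3,4]
I1: z[2]−=0.009, z[3]+=0.009
R3: Y=0.09901 on G[0,4]
R4: Y=0.03003 on G[3,2]
R5: Y=0.1119 on G[1,0]
I2: z[1]−=0.00376, z[2]+=0.00376
R6: Y=0.1524 on G[3,2]
C2: Y=0.000 on G[3,2]
I3: z[2]−=0.22, z[3]+=0.22
R7: Y=0.005405 on G[4,1]
V1: row V1−V3=3.04, i_V1 at 1,3
solve → V1=0.6758, V2=-3.587, V3=-2.364, V4=-0.7419
aux → i_V1=-0.08701

2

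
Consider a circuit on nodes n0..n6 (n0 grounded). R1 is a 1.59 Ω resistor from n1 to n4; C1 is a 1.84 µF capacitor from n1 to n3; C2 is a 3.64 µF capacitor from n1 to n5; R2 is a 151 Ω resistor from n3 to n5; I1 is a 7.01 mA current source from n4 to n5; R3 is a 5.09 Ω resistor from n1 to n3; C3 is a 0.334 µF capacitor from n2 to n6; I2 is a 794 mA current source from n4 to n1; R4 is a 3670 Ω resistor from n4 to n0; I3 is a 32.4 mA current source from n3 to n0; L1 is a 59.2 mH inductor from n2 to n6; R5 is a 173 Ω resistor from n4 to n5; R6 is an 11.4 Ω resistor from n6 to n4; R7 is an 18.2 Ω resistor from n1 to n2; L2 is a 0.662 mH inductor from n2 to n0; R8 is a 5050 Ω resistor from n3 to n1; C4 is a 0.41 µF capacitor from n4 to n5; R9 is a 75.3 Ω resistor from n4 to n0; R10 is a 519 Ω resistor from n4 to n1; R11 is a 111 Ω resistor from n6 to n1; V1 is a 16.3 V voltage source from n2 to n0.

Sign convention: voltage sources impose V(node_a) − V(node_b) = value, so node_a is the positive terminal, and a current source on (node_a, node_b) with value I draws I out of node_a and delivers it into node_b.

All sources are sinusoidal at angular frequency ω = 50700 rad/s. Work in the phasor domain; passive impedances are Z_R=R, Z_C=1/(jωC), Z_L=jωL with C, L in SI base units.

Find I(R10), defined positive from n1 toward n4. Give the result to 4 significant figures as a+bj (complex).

MNA unknowns: 6 node voltages V₁..V_6 plus 1 source current (V1)
R1: Y=0.6289+0.000j on G[1,4]
C1: Y=0.000+0.09329j on G[1,3]
C2: Y=0.000+0.1845j on G[1,5]
R2: Y=0.006623+0.000j on G[3,5]
I1: z[4]−=0.00701, z[5]+=0.00701
R3: Y=0.1965+0.000j on G[1,3]
C3: Y=0.000+0.01693j on G[2,6]
I2: z[4]−=0.794, z[1]+=0.794
R4: Y=0.0002725+0.000j on G[4,0]
I3: z[3]−=0.0324, z[0]+=0.0324
L1: Y=0.000-0.0003332j on G[2,6]
R5: Y=0.005780+0.000j on G[4,5]
R6: Y=0.08772+0.000j on G[6,4]
R7: Y=0.05495+0.000j on G[1,2]
L2: Y=0.000-0.02979j on G[2,0]
R8: Y=0.0001980+0.000j on G[3,1]
C4: Y=0.000+0.02079j on G[4,5]
R9: Y=0.01328+0.000j on G[4,0]
R10: Y=0.001927+0.000j on G[4,1]
R11: Y=0.009009+0.000j on G[6,1]
V1: row V2−V0=16.3, i_V1 at 2,0
solve → V1=13.31+0.9483j, V2=16.30+0.000j, V3=13.17+1.011j, V4=11.86+1.062j, V5=13.17+0.9622j, V6=12.29+1.739j
aux → i_V1=-0.1931+0.4713j

0.002792-0.0002186j A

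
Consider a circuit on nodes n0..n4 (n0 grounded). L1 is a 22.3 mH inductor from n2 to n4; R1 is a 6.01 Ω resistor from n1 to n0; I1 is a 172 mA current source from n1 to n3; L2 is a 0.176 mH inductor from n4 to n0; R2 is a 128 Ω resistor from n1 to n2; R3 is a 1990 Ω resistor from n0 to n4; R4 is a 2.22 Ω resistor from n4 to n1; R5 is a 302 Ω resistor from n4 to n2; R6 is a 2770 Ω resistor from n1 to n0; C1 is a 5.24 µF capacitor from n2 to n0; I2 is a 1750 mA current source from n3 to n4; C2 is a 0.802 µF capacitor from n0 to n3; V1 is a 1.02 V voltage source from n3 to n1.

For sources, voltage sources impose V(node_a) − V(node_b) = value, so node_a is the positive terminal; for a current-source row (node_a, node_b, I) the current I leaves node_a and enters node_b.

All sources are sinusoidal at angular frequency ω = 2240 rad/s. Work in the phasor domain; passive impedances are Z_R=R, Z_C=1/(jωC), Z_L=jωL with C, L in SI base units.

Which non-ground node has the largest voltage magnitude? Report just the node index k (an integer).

1

Element admittances at ω=2240 rad/s:
  Y(L1) = 0.000-0.02002j S between n2,n4
  Y(R1) = 0.1664+0.000j S between n1,n0
  I1: injects 0.172 A into n3 (from n1)
  Y(L2) = 0.000-2.537j S between n4,n0
  Y(R2) = 0.007812+0.000j S between n1,n2
  Y(R3) = 0.0005025+0.000j S between n0,n4
  Y(R4) = 0.4505+0.000j S between n4,n1
  Y(R5) = 0.003311+0.000j S between n4,n2
  Y(R6) = 0.0003610+0.000j S between n1,n0
  Y(C1) = 0.000+0.01174j S between n2,n0
  I2: injects 1.75 A into n4 (from n3)
  Y(C2) = 0.000+0.001796j S between n0,n3
  V1: constraint V(n3)−V(n1) = 1.02
Assemble and solve the 5×5 MNA system:
  V(n1)=-2.812+0.1274j  V(n2)=-1.127-0.6990j  V(n3)=-1.792+0.1274j  V(n4)=0.001926+0.1817j
  i(V1)=-1.578+0.003220j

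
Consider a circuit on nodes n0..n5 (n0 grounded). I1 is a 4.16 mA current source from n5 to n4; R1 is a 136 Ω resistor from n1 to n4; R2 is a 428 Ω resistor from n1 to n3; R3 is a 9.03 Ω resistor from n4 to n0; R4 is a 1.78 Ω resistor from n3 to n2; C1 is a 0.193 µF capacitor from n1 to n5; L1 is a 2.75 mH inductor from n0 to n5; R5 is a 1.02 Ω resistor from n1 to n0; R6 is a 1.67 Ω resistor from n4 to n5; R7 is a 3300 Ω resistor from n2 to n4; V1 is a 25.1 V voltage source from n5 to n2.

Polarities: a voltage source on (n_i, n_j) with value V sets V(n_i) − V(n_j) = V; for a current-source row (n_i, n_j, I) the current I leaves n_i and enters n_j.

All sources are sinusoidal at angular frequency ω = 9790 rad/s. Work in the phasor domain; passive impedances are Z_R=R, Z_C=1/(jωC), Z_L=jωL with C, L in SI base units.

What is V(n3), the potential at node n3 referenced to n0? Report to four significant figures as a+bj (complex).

Element admittances at ω=9790 rad/s:
  I1: injects 0.00416 A into n4 (from n5)
  Y(R1) = 0.007353+0.000j S between n1,n4
  Y(R2) = 0.002336+0.000j S between n1,n3
  Y(R3) = 0.1107+0.000j S between n4,n0
  Y(R4) = 0.5618+0.000j S between n3,n2
  Y(C1) = 0.000+0.001889j S between n1,n5
  Y(L1) = 0.000-0.03714j S between n0,n5
  Y(R5) = 0.9804+0.000j S between n1,n0
  Y(R6) = 0.5988+0.000j S between n4,n5
  Y(R7) = 0.0003030+0.000j S between n2,n4
  V1: constraint V(n5)−V(n2) = 25.1
Assemble and solve the 6×6 MNA system:
  V(n1)=-0.05495+0.002627j  V(n2)=-24.58+0.1796j  V(n3)=-24.48+0.1788j  V(n4)=0.4262+0.1500j  V(n5)=0.5166+0.1796j
  i(V1)=-0.06465+0.0004207j

-24.48+0.1788j V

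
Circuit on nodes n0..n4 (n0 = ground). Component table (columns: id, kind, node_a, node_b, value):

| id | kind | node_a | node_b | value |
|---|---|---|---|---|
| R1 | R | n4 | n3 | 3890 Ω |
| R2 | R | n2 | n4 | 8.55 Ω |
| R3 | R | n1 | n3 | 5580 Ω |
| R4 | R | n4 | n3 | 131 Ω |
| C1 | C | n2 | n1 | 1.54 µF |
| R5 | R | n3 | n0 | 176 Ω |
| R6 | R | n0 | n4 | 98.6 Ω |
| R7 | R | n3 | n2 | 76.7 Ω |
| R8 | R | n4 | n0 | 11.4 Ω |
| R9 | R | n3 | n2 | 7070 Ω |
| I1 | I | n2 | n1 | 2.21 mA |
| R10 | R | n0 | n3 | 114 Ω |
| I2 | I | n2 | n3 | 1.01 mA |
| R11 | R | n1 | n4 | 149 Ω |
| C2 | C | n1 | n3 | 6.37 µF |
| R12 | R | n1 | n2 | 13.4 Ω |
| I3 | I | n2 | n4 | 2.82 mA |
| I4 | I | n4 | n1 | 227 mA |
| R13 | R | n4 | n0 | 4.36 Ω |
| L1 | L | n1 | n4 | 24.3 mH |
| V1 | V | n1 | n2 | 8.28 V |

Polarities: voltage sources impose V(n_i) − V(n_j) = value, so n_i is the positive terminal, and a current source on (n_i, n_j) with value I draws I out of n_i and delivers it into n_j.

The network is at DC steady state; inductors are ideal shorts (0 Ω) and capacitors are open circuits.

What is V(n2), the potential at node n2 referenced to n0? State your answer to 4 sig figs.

-8.150 V

MNA unknowns: 4 node voltages V₁..V_4 plus 2 source currents (L1, V1)
R1: Y=0.0002571 on G[4,3]
R2: Y=0.1170 on G[2,4]
R3: Y=0.0001792 on G[1,3]
R4: Y=0.007634 on G[4,3]
C1: Y=0.000 on G[2,1]
R5: Y=0.005682 on G[3,0]
R6: Y=0.01014 on G[0,4]
R7: Y=0.01304 on G[3,2]
R8: Y=0.08772 on G[4,0]
R9: Y=0.0001414 on G[3,2]
I1: z[2]−=0.00221, z[1]+=0.00221
R10: Y=0.008772 on G[0,3]
I2: z[2]−=0.00101, z[3]+=0.00101
R11: Y=0.006711 on G[1,4]
C2: Y=0.000 on G[1,3]
R12: Y=0.07463 on G[1,2]
I3: z[2]−=0.00282, z[4]+=0.00282
I4: z[4]−=0.227, z[1]+=0.227
R13: Y=0.2294 on G[4,0]
L1: row V1−V4=0, i_L1 at 1,4
V1: row V1−V2=8.28, i_V1 at 1,2
solve → V1=0.1303, V2=-8.150, V3=-2.951, V4=0.1303
aux → i_L1=1.260, i_V1=-1.649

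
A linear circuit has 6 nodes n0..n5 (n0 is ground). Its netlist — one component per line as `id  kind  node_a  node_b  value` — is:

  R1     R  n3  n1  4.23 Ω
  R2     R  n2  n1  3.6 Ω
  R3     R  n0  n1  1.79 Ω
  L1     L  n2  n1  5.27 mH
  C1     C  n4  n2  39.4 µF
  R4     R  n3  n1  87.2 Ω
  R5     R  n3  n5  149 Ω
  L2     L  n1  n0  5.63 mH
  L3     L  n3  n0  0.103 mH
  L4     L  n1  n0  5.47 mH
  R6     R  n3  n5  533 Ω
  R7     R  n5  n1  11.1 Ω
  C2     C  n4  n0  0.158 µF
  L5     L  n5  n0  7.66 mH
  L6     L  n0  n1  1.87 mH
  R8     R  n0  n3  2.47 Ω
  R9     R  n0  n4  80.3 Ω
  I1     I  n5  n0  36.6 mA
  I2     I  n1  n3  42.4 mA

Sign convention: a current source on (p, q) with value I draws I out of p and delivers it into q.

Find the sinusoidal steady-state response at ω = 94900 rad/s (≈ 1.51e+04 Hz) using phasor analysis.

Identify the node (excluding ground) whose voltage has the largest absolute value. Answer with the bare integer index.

MNA unknowns: 5 node voltages V₁..V_5
R1: Y=0.2364+0.000j on G[3,1]
R2: Y=0.2778+0.000j on G[2,1]
R3: Y=0.5587+0.000j on G[0,1]
L1: Y=0.000-0.002000j on G[2,1]
C1: Y=0.000+3.739j on G[4,2]
R4: Y=0.01147+0.000j on G[3,1]
R5: Y=0.006711+0.000j on G[3,5]
L2: Y=0.000-0.001872j on G[1,0]
L3: Y=0.000-0.1023j on G[3,0]
L4: Y=0.000-0.001926j on G[1,0]
R6: Y=0.001876+0.000j on G[3,5]
R7: Y=0.09009+0.000j on G[5,1]
C2: Y=0.000+0.01499j on G[4,0]
L5: Y=0.000-0.001376j on G[5,0]
L6: Y=0.000-0.005635j on G[0,1]
R8: Y=0.4049+0.000j on G[0,3]
R9: Y=0.01245+0.000j on G[0,4]
I1: z[5]−=0.0366, z[0]+=0.0366
I2: z[1]−=0.0424, z[3]+=0.0424
solve → V1=-0.08352+0.001126j, V2=-0.07973+0.005220j, V3=0.02635+0.004436j, V4=-0.07942+0.004935j, V5=-0.4448-0.004787j

5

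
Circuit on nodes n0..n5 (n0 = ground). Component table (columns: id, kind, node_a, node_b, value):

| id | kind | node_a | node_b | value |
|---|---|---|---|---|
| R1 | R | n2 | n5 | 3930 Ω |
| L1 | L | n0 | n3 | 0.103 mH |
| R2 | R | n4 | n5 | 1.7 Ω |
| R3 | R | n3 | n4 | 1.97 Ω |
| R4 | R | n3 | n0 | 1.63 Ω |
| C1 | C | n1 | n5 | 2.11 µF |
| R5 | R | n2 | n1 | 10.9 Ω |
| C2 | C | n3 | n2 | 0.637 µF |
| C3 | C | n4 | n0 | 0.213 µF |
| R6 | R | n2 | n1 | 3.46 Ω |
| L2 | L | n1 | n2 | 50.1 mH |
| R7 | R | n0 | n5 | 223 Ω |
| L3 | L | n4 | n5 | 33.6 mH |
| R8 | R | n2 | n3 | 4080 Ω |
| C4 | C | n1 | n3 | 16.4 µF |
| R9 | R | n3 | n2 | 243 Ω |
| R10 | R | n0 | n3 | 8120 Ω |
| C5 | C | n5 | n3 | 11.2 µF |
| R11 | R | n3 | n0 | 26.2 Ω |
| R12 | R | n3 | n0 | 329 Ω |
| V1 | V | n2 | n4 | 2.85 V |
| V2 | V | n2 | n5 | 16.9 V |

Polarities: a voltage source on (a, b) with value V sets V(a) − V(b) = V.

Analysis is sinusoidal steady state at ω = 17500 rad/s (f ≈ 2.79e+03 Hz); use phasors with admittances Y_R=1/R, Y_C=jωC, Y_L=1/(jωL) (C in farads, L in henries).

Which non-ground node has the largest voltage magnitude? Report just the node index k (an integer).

Apply KCL at each of the 5 non-ground nodes and solve the resulting linear system.
Node n1: branches {C1, R5, R6, L2, C4} → V_1 = 3.095-0.6239j
Node n2: branches {R1, R5, C2, R6, L2, R8, R9, V1, V2} → V_2 = 3.953+3.210j
Node n3: branches {L1, R3, R4, C2, R8, C4, R9, R10, C5, R11, R12} → V_3 = 0.07619+0.03629j
Node n4: branches {R2, R3, C3, L3, V1} → V_4 = 1.103+3.210j
Node n5: branches {R1, R2, C1, R7, L3, C5, V2} → V_5 = -12.95+3.210j
Source currents: i(V1)=8.774+1.591j, i(V2)=-9.091-3.107j

5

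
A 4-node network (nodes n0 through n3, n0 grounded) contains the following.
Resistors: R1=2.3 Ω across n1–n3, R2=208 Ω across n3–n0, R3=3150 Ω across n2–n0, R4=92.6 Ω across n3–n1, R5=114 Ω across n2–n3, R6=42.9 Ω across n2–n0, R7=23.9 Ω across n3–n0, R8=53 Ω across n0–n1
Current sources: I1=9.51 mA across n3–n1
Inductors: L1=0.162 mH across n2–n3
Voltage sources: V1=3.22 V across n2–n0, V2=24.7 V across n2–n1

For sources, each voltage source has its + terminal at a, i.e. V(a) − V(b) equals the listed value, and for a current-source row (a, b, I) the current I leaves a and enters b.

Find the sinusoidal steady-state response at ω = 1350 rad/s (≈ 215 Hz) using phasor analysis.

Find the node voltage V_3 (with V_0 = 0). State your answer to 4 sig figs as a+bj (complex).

2.956-2.413j V

MNA unknowns: 3 node voltages V₁..V_3 plus 2 source currents (V1, V2)
R1: Y=0.4348+0.000j on G[1,3]
R2: Y=0.004808+0.000j on G[3,0]
R3: Y=0.0003175+0.000j on G[2,0]
I1: z[3]−=0.00951, z[1]+=0.00951
R4: Y=0.01080+0.000j on G[3,1]
L1: Y=0.000-4.572j on G[2,3]
R5: Y=0.008772+0.000j on G[2,3]
R6: Y=0.02331+0.000j on G[2,0]
R7: Y=0.04184+0.000j on G[3,0]
R8: Y=0.01887+0.000j on G[0,1]
V1: row V2−V0=3.22, i_V1 at 2,0
V2: row V2−V1=24.7, i_V2 at 2,1
solve → V1=-21.48+0.000j, V2=3.220+0.000j, V3=2.956-2.413j
aux → i_V1=0.1913+0.1126j, i_V2=-11.30+1.075j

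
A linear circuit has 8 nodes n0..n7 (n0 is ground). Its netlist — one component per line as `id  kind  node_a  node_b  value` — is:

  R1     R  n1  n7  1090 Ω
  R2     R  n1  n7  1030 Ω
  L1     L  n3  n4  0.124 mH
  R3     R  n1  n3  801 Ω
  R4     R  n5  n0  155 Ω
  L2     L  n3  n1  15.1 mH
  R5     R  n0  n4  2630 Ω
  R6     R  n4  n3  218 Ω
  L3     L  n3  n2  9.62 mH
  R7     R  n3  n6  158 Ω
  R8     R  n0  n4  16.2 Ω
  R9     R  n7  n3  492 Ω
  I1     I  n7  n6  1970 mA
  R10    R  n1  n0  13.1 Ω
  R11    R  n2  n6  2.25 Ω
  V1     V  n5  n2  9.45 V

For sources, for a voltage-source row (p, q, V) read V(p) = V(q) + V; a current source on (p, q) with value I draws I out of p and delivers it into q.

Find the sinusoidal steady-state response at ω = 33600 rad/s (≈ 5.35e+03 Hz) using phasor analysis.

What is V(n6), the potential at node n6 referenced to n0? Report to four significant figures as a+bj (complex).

142.1+32.00j V

Element admittances at ω=33600 rad/s:
  Y(R1) = 0.0009174+0.000j S between n1,n7
  Y(R2) = 0.0009709+0.000j S between n1,n7
  Y(L1) = 0.000-0.2400j S between n3,n4
  Y(R3) = 0.001248+0.000j S between n1,n3
  Y(R4) = 0.006452+0.000j S between n5,n0
  Y(L2) = 0.000-0.001971j S between n3,n1
  Y(R5) = 0.0003802+0.000j S between n0,n4
  Y(R6) = 0.004587+0.000j S between n4,n3
  Y(L3) = 0.000-0.003094j S between n3,n2
  Y(R7) = 0.006329+0.000j S between n3,n6
  Y(R8) = 0.06173+0.000j S between n0,n4
  Y(R9) = 0.002033+0.000j S between n7,n3
  I1: injects 1.97 A into n6 (from n7)
  Y(R10) = 0.07634+0.000j S between n1,n0
  Y(R11) = 0.4444+0.000j S between n2,n6
  V1: constraint V(n5)−V(n2) = 9.45
Assemble and solve the 8×8 MNA system:
  V(n1)=-12.14-0.3954j  V(n2)=139.7+32.50j  V(n3)=0.1750-3.052j  V(n4)=-0.5698-2.890j  V(n5)=149.1+32.50j  V(n6)=142.1+32.00j  V(n7)=-508.2-1.772j
  i(V1)=-0.9620-0.2097j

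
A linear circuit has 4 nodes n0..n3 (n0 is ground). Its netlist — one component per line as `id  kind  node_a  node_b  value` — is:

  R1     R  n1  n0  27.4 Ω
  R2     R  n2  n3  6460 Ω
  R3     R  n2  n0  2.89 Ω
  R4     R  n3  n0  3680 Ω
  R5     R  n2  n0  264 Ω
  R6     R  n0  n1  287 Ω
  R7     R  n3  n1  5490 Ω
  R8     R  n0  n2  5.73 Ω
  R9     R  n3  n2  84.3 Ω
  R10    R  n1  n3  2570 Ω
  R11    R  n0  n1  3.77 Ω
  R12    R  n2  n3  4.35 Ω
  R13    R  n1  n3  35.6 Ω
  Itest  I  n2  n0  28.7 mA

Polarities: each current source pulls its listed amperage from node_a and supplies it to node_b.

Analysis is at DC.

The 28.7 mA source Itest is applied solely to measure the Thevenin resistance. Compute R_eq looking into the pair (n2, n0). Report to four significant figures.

R_eq = 1.824 Ω

Element admittances at DC:
  Y(R1) = 0.03650 S between n1,n0
  Y(R2) = 0.0001548 S between n2,n3
  Y(R3) = 0.3460 S between n2,n0
  Y(R4) = 0.0002717 S between n3,n0
  Y(R5) = 0.003788 S between n2,n0
  Y(R6) = 0.003484 S between n0,n1
  Y(R7) = 0.0001821 S between n3,n1
  Y(R8) = 0.1745 S between n0,n2
  Y(R9) = 0.01186 S between n3,n2
  Y(R10) = 0.0003891 S between n1,n3
  Y(R11) = 0.2653 S between n0,n1
  Y(R12) = 0.2299 S between n2,n3
  Y(R13) = 0.02809 S between n1,n3
  Itest: injects 0.0287 A into n0 (from n2)
Assemble and solve the 3×3 MNA system:
  V(n1)=-0.004051  V(n2)=-0.05235  V(n3)=-0.04719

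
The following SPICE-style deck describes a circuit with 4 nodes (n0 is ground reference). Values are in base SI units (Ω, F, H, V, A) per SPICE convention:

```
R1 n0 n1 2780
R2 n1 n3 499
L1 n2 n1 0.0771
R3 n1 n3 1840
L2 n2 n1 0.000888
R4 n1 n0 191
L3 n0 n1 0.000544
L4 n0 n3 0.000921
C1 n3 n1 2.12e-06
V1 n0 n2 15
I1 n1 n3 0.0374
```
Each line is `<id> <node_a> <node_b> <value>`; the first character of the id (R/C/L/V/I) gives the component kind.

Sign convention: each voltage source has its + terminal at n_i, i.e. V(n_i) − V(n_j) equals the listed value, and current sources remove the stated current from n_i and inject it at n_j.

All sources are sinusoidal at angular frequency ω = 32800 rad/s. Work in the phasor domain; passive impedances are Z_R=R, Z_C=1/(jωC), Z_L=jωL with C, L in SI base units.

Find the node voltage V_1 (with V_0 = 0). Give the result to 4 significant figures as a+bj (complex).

Apply KCL at each of the 3 non-ground nodes and solve the resulting linear system.
Node n1: branches {R1, R2, L1, R3, L2, R4, L3, C1, I1} → V_1 = -3.383+0.3890j
Node n2: branches {L1, L2, V1} → V_2 = -15.00+0.000j
Node n3: branches {R2, R3, L4, C1, I1} → V_3 = -6.395-0.4948j
Source currents: i(V1)=-0.01351+0.4034j

-3.383+0.3890j V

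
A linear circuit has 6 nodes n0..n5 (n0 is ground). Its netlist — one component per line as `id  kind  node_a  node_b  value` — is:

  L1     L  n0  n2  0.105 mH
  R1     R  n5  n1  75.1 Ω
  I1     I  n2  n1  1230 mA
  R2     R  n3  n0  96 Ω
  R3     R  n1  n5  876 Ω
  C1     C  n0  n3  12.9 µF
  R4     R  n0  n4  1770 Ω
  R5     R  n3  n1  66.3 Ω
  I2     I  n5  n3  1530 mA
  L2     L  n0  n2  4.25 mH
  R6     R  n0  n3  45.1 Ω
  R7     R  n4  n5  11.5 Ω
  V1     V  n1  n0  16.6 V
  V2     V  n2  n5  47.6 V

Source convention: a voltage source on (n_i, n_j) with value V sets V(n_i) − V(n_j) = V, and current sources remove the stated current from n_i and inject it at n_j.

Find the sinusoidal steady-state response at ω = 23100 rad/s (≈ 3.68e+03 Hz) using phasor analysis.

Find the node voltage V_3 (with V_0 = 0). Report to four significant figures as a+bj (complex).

Apply KCL at each of the 5 non-ground nodes and solve the resulting linear system.
Node n1: branches {R1, I1, R3, R5, V1} → V_1 = 16.60+0.000j
Node n2: branches {L1, I1, L2, V2} → V_2 = -0.1517-4.267j
Node n3: branches {R2, C1, R5, I2, R6} → V_3 = 0.9320-5.826j
Node n4: branches {R4, R7} → V_4 = -47.44-4.240j
Node n5: branches {R1, R3, I2, R7, V2} → V_5 = -47.75-4.267j
Source currents: i(V1)=0.06334-0.1496j, i(V2)=0.5729-0.06409j

0.9320-5.826j V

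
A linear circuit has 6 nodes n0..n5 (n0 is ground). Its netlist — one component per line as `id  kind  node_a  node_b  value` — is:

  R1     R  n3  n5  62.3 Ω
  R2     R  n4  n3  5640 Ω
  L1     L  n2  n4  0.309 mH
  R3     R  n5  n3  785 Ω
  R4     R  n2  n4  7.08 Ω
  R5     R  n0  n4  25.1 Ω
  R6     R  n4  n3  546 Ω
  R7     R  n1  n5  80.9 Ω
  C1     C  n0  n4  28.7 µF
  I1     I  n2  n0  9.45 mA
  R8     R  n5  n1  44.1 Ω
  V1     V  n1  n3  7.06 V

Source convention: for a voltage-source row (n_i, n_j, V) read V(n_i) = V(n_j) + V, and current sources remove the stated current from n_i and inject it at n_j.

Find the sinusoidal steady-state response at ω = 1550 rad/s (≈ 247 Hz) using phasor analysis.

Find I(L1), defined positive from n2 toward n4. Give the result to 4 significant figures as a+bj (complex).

-0.009407+0.0006364j A

Apply KCL at each of the 5 non-ground nodes and solve the resulting linear system.
Node n1: branches {R7, R8, V1} → V_1 = 6.954+0.1179j
Node n2: branches {L1, R4, I1} → V_2 = -0.1059+0.1134j
Node n3: branches {R1, R2, R3, R6, V1} → V_3 = -0.1056+0.1179j
Node n4: branches {R2, L1, R4, R5, R6, C1} → V_4 = -0.1056+0.1179j
Node n5: branches {R1, R3, R7, R8} → V_5 = 4.618+0.1179j
Source currents: i(V1)=-0.08184+0.000j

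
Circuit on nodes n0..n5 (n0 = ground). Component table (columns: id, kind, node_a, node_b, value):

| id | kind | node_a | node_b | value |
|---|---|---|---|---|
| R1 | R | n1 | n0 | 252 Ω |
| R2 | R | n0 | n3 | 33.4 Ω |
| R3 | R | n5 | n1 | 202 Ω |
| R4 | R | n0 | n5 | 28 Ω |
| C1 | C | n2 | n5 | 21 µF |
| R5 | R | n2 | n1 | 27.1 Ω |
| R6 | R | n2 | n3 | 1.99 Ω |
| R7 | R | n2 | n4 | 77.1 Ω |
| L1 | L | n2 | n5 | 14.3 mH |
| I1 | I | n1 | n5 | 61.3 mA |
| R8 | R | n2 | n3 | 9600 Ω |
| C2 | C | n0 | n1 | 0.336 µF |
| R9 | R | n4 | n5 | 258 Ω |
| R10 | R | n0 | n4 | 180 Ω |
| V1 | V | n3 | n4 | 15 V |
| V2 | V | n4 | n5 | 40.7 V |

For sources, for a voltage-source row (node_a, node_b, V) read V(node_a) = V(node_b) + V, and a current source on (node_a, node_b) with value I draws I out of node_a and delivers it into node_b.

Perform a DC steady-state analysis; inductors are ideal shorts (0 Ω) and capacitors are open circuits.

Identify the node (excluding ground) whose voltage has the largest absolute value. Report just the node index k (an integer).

3

Element admittances at DC:
  Y(R1) = 0.003968 S between n1,n0
  Y(R2) = 0.02994 S between n0,n3
  Y(R3) = 0.004950 S between n5,n1
  Y(R4) = 0.03571 S between n0,n5
  Y(C1) = 0.000 S between n2,n5
  Y(R5) = 0.03690 S between n2,n1
  Y(R6) = 0.5025 S between n2,n3
  Y(R7) = 0.01297 S between n2,n4
  L1: short n2↔n5 (DC inductor)
  I1: injects 0.0613 A into n5 (from n1)
  Y(R8) = 0.0001042 S between n2,n3
  Y(C2) = 0.000 S between n0,n1
  Y(R9) = 0.003876 S between n4,n5
  Y(R10) = 0.005556 S between n0,n4
  V1: constraint V(n3)−V(n4) = 15
  V2: constraint V(n4)−V(n5) = 40.7
Assemble and solve the 8×8 MNA system:
  V(n1)=-24.39  V(n2)=-25.24  V(n3)=30.46  V(n4)=15.46  V(n5)=-25.24
  i(L1)=28.55  i(V1)=-28.91  i(V2)=-29.68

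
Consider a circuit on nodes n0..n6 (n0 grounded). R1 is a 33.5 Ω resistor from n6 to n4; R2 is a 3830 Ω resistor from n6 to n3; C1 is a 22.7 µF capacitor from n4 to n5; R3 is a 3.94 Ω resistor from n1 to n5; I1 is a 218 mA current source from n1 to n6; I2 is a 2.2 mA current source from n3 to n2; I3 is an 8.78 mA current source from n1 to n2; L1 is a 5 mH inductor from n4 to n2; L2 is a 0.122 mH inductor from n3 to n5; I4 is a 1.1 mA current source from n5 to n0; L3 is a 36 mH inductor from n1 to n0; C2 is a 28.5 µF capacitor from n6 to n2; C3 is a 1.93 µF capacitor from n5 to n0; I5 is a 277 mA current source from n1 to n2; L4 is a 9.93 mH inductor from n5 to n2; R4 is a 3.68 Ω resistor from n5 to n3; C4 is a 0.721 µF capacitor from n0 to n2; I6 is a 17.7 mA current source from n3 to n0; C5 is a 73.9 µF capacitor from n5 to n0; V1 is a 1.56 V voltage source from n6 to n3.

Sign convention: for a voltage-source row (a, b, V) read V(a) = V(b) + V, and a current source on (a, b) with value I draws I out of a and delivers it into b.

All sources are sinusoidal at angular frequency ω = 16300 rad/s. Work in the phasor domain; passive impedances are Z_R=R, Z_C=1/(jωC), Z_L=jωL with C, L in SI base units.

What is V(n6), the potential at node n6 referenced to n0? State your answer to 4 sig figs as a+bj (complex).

Apply KCL at each of the 6 non-ground nodes and solve the resulting linear system.
Node n1: branches {R3, I1, I3, L3, I5} → V_1 = -2.006+0.001299j
Node n2: branches {I2, I3, L1, C2, I5, L4, C4} → V_2 = 1.939+0.04656j
Node n3: branches {R2, I2, L2, R4, I6, V1} → V_3 = 0.3501+0.6621j
Node n4: branches {R1, C1, L1} → V_4 = -0.02088-0.1474j
Node n5: branches {C1, R3, L2, I4, C3, L4, R4, C5} → V_5 = -0.02120+0.01477j
Node n6: branches {R1, R2, I1, C2, V1} → V_6 = 1.910+0.6621j
Source currents: i(V1)=0.4459-0.01080j

1.910+0.6621j V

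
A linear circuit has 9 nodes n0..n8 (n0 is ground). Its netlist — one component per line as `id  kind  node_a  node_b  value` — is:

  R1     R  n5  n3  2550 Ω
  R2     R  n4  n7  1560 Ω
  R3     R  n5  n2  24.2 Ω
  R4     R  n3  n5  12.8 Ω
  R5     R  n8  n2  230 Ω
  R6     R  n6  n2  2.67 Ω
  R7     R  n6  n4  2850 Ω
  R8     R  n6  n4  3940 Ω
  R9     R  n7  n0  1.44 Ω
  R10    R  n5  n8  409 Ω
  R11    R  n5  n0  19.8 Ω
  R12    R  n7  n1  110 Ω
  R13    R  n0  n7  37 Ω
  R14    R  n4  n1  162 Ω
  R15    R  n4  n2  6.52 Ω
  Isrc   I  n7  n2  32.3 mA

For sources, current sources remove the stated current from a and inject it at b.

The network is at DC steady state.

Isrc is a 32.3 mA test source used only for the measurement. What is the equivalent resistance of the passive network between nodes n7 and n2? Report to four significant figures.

Element admittances at DC:
  Y(R1) = 0.0003922 S between n5,n3
  Y(R2) = 0.0006410 S between n4,n7
  Y(R3) = 0.04132 S between n5,n2
  Y(R4) = 0.07812 S between n3,n5
  Y(R5) = 0.004348 S between n8,n2
  Y(R6) = 0.3745 S between n6,n2
  Y(R7) = 0.0003509 S between n6,n4
  Y(R8) = 0.0002538 S between n6,n4
  Y(R9) = 0.6944 S between n7,n0
  Y(R10) = 0.002445 S between n5,n8
  Y(R11) = 0.05051 S between n5,n0
  Y(R12) = 0.009091 S between n7,n1
  Y(R13) = 0.02703 S between n0,n7
  Y(R14) = 0.006173 S between n4,n1
  Y(R15) = 0.1534 S between n4,n2
  Isrc: injects 0.0323 A into n2 (from n7)
Assemble and solve the 8×8 MNA system:
  V(n1)=0.4387  V(n2)=1.173  V(n3)=0.5388  V(n4)=1.140  V(n5)=0.5388  V(n6)=1.173  V(n7)=-0.03772  V(n8)=0.9450

R_eq = 37.50 Ω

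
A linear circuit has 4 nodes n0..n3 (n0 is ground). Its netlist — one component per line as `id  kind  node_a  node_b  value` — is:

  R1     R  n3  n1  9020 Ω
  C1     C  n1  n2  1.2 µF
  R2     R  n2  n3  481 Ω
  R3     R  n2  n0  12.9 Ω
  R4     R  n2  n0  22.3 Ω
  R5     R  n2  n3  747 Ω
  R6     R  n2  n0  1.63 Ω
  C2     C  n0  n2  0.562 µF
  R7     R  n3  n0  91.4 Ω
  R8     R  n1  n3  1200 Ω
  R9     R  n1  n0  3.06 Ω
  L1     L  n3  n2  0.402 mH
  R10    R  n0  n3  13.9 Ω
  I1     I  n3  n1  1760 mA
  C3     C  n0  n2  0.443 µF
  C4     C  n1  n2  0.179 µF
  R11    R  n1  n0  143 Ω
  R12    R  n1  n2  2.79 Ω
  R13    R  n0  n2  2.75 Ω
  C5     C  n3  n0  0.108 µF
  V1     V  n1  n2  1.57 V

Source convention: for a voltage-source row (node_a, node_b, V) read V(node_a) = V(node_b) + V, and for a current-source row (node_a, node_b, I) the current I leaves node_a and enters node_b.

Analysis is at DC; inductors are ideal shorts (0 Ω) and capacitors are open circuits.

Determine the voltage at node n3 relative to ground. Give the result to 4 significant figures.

Apply KCL at each of the 3 non-ground nodes and solve the resulting linear system.
Node n1: branches {R1, C1, R8, R9, I1, C4, R11, R12, V1} → V_1 = 1.224
Node n2: branches {C1, R2, R3, R4, R5, R6, C2, L1, C3, C4, R12, R13, V1} → V_2 = -0.3456
Node n3: branches {R1, R2, R5, R7, R8, L1, R10, I1, C5} → V_3 = -0.3456
Source currents: i(L1)=-1.730, i(V1)=0.7871

-0.3456 V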